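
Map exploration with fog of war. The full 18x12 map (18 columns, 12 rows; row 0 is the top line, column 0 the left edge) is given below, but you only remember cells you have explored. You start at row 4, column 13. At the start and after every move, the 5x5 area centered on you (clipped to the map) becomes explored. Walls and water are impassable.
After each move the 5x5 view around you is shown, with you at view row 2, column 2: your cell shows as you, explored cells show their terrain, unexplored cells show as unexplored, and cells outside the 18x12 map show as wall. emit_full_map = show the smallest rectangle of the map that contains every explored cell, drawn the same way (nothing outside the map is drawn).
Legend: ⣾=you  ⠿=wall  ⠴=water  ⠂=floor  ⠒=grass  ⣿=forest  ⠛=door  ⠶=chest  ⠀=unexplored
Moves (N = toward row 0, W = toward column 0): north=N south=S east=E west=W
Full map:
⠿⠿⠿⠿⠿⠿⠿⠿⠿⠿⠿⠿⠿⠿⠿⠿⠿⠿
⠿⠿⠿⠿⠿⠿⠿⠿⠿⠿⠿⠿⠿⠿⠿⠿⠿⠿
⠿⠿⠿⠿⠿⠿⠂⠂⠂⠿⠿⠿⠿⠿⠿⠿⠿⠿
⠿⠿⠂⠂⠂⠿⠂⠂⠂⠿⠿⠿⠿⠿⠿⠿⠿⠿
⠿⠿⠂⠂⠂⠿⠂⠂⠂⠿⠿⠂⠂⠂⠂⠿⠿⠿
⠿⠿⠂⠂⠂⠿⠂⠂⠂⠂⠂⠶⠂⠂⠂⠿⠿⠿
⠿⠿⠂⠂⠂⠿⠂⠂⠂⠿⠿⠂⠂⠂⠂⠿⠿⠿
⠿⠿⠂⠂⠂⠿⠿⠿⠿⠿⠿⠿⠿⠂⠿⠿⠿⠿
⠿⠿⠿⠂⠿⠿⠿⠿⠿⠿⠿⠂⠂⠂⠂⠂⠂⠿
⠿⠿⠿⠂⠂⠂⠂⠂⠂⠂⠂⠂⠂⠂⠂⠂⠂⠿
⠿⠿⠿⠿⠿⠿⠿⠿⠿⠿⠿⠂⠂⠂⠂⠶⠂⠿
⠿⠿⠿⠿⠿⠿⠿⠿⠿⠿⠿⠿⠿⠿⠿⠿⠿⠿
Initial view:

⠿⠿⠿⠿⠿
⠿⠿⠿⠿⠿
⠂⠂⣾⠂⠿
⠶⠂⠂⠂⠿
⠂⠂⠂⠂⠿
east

⠿⠿⠿⠿⠿
⠿⠿⠿⠿⠿
⠂⠂⣾⠿⠿
⠂⠂⠂⠿⠿
⠂⠂⠂⠿⠿

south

⠿⠿⠿⠿⠿
⠂⠂⠂⠿⠿
⠂⠂⣾⠿⠿
⠂⠂⠂⠿⠿
⠿⠂⠿⠿⠿

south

⠂⠂⠂⠿⠿
⠂⠂⠂⠿⠿
⠂⠂⣾⠿⠿
⠿⠂⠿⠿⠿
⠂⠂⠂⠂⠂

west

⠂⠂⠂⠂⠿
⠶⠂⠂⠂⠿
⠂⠂⣾⠂⠿
⠿⠿⠂⠿⠿
⠂⠂⠂⠂⠂

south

⠶⠂⠂⠂⠿
⠂⠂⠂⠂⠿
⠿⠿⣾⠿⠿
⠂⠂⠂⠂⠂
⠂⠂⠂⠂⠂

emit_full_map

⠿⠿⠿⠿⠿⠿
⠿⠿⠿⠿⠿⠿
⠂⠂⠂⠂⠿⠿
⠶⠂⠂⠂⠿⠿
⠂⠂⠂⠂⠿⠿
⠿⠿⣾⠿⠿⠿
⠂⠂⠂⠂⠂⠂
⠂⠂⠂⠂⠂⠀

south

⠂⠂⠂⠂⠿
⠿⠿⠂⠿⠿
⠂⠂⣾⠂⠂
⠂⠂⠂⠂⠂
⠂⠂⠂⠂⠶

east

⠂⠂⠂⠿⠿
⠿⠂⠿⠿⠿
⠂⠂⣾⠂⠂
⠂⠂⠂⠂⠂
⠂⠂⠂⠶⠂

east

⠂⠂⠿⠿⠿
⠂⠿⠿⠿⠿
⠂⠂⣾⠂⠿
⠂⠂⠂⠂⠿
⠂⠂⠶⠂⠿

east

⠂⠿⠿⠿⠿
⠿⠿⠿⠿⠿
⠂⠂⣾⠿⠿
⠂⠂⠂⠿⠿
⠂⠶⠂⠿⠿

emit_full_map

⠿⠿⠿⠿⠿⠿⠀
⠿⠿⠿⠿⠿⠿⠀
⠂⠂⠂⠂⠿⠿⠀
⠶⠂⠂⠂⠿⠿⠀
⠂⠂⠂⠂⠿⠿⠿
⠿⠿⠂⠿⠿⠿⠿
⠂⠂⠂⠂⠂⣾⠿
⠂⠂⠂⠂⠂⠂⠿
⠂⠂⠂⠂⠶⠂⠿


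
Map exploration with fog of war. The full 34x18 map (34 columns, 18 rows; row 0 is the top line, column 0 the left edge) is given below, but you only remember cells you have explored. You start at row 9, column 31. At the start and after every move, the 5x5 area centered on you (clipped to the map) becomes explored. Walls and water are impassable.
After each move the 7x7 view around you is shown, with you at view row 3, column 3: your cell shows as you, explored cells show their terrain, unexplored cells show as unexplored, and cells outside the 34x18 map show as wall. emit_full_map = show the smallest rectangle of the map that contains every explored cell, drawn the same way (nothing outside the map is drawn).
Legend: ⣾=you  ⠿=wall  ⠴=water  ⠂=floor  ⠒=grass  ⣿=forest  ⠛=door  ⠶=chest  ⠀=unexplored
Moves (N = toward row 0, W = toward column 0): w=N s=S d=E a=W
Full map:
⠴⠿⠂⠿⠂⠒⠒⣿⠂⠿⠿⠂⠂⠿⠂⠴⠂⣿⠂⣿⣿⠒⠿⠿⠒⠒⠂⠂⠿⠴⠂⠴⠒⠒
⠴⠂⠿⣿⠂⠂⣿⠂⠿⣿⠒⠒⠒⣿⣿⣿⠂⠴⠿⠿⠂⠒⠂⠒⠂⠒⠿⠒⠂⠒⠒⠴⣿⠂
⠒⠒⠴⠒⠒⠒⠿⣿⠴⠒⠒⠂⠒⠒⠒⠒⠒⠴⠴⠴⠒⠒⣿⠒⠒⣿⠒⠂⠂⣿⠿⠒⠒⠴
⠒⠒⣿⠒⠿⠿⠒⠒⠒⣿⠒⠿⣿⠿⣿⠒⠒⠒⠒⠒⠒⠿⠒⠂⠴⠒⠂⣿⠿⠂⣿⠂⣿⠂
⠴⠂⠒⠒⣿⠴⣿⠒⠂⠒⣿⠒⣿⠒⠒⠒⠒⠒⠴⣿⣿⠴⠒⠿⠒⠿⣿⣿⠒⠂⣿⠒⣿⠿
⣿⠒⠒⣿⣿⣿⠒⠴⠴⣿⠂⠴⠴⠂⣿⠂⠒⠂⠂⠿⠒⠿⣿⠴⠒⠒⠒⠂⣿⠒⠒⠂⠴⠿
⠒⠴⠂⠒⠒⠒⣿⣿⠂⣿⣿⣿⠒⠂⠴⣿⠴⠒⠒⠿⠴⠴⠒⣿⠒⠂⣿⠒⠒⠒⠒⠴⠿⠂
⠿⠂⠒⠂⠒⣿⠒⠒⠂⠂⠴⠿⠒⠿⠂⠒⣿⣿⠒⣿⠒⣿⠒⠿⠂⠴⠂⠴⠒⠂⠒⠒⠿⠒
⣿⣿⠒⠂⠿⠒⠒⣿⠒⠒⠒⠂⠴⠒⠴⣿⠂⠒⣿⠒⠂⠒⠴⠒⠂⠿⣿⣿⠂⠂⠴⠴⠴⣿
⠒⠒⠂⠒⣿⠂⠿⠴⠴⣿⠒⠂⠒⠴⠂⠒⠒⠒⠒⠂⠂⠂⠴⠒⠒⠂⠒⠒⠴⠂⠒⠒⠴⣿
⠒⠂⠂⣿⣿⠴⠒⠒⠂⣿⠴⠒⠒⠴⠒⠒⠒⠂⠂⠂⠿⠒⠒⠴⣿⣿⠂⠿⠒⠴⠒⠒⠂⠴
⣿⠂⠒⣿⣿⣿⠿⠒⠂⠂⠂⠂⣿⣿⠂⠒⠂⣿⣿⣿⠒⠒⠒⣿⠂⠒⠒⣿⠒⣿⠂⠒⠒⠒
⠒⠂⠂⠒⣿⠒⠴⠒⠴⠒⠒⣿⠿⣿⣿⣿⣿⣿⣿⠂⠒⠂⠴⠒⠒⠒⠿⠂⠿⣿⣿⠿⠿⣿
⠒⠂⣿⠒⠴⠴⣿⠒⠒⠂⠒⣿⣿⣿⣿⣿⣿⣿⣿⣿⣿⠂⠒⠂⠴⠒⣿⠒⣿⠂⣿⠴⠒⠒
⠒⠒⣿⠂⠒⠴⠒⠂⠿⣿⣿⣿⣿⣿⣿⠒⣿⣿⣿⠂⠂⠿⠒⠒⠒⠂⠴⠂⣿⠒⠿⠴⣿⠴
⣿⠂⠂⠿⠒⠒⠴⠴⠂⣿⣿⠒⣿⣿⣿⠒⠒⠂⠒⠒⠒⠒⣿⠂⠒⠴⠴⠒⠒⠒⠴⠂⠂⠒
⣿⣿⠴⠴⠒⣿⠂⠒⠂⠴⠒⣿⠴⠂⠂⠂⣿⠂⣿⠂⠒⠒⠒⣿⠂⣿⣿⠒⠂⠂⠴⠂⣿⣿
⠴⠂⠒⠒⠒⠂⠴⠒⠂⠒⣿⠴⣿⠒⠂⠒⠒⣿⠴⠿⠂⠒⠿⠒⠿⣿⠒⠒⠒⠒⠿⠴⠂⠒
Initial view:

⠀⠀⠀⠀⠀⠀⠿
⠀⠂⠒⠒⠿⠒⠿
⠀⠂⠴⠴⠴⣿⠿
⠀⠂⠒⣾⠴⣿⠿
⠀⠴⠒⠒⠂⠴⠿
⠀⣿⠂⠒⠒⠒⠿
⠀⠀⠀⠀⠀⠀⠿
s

⠀⠂⠒⠒⠿⠒⠿
⠀⠂⠴⠴⠴⣿⠿
⠀⠂⠒⠒⠴⣿⠿
⠀⠴⠒⣾⠂⠴⠿
⠀⣿⠂⠒⠒⠒⠿
⠀⣿⣿⠿⠿⣿⠿
⠀⠀⠀⠀⠀⠀⠿

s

⠀⠂⠴⠴⠴⣿⠿
⠀⠂⠒⠒⠴⣿⠿
⠀⠴⠒⠒⠂⠴⠿
⠀⣿⠂⣾⠒⠒⠿
⠀⣿⣿⠿⠿⣿⠿
⠀⠂⣿⠴⠒⠒⠿
⠀⠀⠀⠀⠀⠀⠿

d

⠂⠴⠴⠴⣿⠿⠿
⠂⠒⠒⠴⣿⠿⠿
⠴⠒⠒⠂⠴⠿⠿
⣿⠂⠒⣾⠒⠿⠿
⣿⣿⠿⠿⣿⠿⠿
⠂⣿⠴⠒⠒⠿⠿
⠀⠀⠀⠀⠀⠿⠿

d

⠴⠴⠴⣿⠿⠿⠿
⠒⠒⠴⣿⠿⠿⠿
⠒⠒⠂⠴⠿⠿⠿
⠂⠒⠒⣾⠿⠿⠿
⣿⠿⠿⣿⠿⠿⠿
⣿⠴⠒⠒⠿⠿⠿
⠀⠀⠀⠀⠿⠿⠿

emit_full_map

⠂⠒⠒⠿⠒
⠂⠴⠴⠴⣿
⠂⠒⠒⠴⣿
⠴⠒⠒⠂⠴
⣿⠂⠒⠒⣾
⣿⣿⠿⠿⣿
⠂⣿⠴⠒⠒

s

⠒⠒⠴⣿⠿⠿⠿
⠒⠒⠂⠴⠿⠿⠿
⠂⠒⠒⠒⠿⠿⠿
⣿⠿⠿⣾⠿⠿⠿
⣿⠴⠒⠒⠿⠿⠿
⠀⠴⣿⠴⠿⠿⠿
⠀⠀⠀⠀⠿⠿⠿

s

⠒⠒⠂⠴⠿⠿⠿
⠂⠒⠒⠒⠿⠿⠿
⣿⠿⠿⣿⠿⠿⠿
⣿⠴⠒⣾⠿⠿⠿
⠀⠴⣿⠴⠿⠿⠿
⠀⠂⠂⠒⠿⠿⠿
⠀⠀⠀⠀⠿⠿⠿

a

⠴⠒⠒⠂⠴⠿⠿
⣿⠂⠒⠒⠒⠿⠿
⣿⣿⠿⠿⣿⠿⠿
⠂⣿⠴⣾⠒⠿⠿
⠀⠿⠴⣿⠴⠿⠿
⠀⠴⠂⠂⠒⠿⠿
⠀⠀⠀⠀⠀⠿⠿

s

⣿⠂⠒⠒⠒⠿⠿
⣿⣿⠿⠿⣿⠿⠿
⠂⣿⠴⠒⠒⠿⠿
⠀⠿⠴⣾⠴⠿⠿
⠀⠴⠂⠂⠒⠿⠿
⠀⠴⠂⣿⣿⠿⠿
⠀⠀⠀⠀⠀⠿⠿

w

⠴⠒⠒⠂⠴⠿⠿
⣿⠂⠒⠒⠒⠿⠿
⣿⣿⠿⠿⣿⠿⠿
⠂⣿⠴⣾⠒⠿⠿
⠀⠿⠴⣿⠴⠿⠿
⠀⠴⠂⠂⠒⠿⠿
⠀⠴⠂⣿⣿⠿⠿

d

⠒⠒⠂⠴⠿⠿⠿
⠂⠒⠒⠒⠿⠿⠿
⣿⠿⠿⣿⠿⠿⠿
⣿⠴⠒⣾⠿⠿⠿
⠿⠴⣿⠴⠿⠿⠿
⠴⠂⠂⠒⠿⠿⠿
⠴⠂⣿⣿⠿⠿⠿

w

⠒⠒⠴⣿⠿⠿⠿
⠒⠒⠂⠴⠿⠿⠿
⠂⠒⠒⠒⠿⠿⠿
⣿⠿⠿⣾⠿⠿⠿
⣿⠴⠒⠒⠿⠿⠿
⠿⠴⣿⠴⠿⠿⠿
⠴⠂⠂⠒⠿⠿⠿

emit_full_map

⠂⠒⠒⠿⠒
⠂⠴⠴⠴⣿
⠂⠒⠒⠴⣿
⠴⠒⠒⠂⠴
⣿⠂⠒⠒⠒
⣿⣿⠿⠿⣾
⠂⣿⠴⠒⠒
⠀⠿⠴⣿⠴
⠀⠴⠂⠂⠒
⠀⠴⠂⣿⣿

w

⠴⠴⠴⣿⠿⠿⠿
⠒⠒⠴⣿⠿⠿⠿
⠒⠒⠂⠴⠿⠿⠿
⠂⠒⠒⣾⠿⠿⠿
⣿⠿⠿⣿⠿⠿⠿
⣿⠴⠒⠒⠿⠿⠿
⠿⠴⣿⠴⠿⠿⠿

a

⠂⠴⠴⠴⣿⠿⠿
⠂⠒⠒⠴⣿⠿⠿
⠴⠒⠒⠂⠴⠿⠿
⣿⠂⠒⣾⠒⠿⠿
⣿⣿⠿⠿⣿⠿⠿
⠂⣿⠴⠒⠒⠿⠿
⠀⠿⠴⣿⠴⠿⠿

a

⠀⠂⠴⠴⠴⣿⠿
⠀⠂⠒⠒⠴⣿⠿
⠀⠴⠒⠒⠂⠴⠿
⠀⣿⠂⣾⠒⠒⠿
⠀⣿⣿⠿⠿⣿⠿
⠀⠂⣿⠴⠒⠒⠿
⠀⠀⠿⠴⣿⠴⠿

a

⠀⠀⠂⠴⠴⠴⣿
⠀⠴⠂⠒⠒⠴⣿
⠀⠒⠴⠒⠒⠂⠴
⠀⠒⣿⣾⠒⠒⠒
⠀⠿⣿⣿⠿⠿⣿
⠀⣿⠂⣿⠴⠒⠒
⠀⠀⠀⠿⠴⣿⠴

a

⠀⠀⠀⠂⠴⠴⠴
⠀⠒⠴⠂⠒⠒⠴
⠀⠿⠒⠴⠒⠒⠂
⠀⣿⠒⣾⠂⠒⠒
⠀⠂⠿⣿⣿⠿⠿
⠀⠒⣿⠂⣿⠴⠒
⠀⠀⠀⠀⠿⠴⣿

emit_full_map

⠀⠀⠂⠒⠒⠿⠒
⠀⠀⠂⠴⠴⠴⣿
⠒⠴⠂⠒⠒⠴⣿
⠿⠒⠴⠒⠒⠂⠴
⣿⠒⣾⠂⠒⠒⠒
⠂⠿⣿⣿⠿⠿⣿
⠒⣿⠂⣿⠴⠒⠒
⠀⠀⠀⠿⠴⣿⠴
⠀⠀⠀⠴⠂⠂⠒
⠀⠀⠀⠴⠂⣿⣿

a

⠀⠀⠀⠀⠂⠴⠴
⠀⠒⠒⠴⠂⠒⠒
⠀⠂⠿⠒⠴⠒⠒
⠀⠒⣿⣾⣿⠂⠒
⠀⠿⠂⠿⣿⣿⠿
⠀⣿⠒⣿⠂⣿⠴
⠀⠀⠀⠀⠀⠿⠴

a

⠀⠀⠀⠀⠀⠂⠴
⠀⠂⠒⠒⠴⠂⠒
⠀⣿⠂⠿⠒⠴⠒
⠀⠒⠒⣾⠒⣿⠂
⠀⠒⠿⠂⠿⣿⣿
⠀⠒⣿⠒⣿⠂⣿
⠀⠀⠀⠀⠀⠀⠿

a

⠀⠀⠀⠀⠀⠀⠂
⠀⠒⠂⠒⠒⠴⠂
⠀⣿⣿⠂⠿⠒⠴
⠀⠂⠒⣾⣿⠒⣿
⠀⠒⠒⠿⠂⠿⣿
⠀⠴⠒⣿⠒⣿⠂
⠀⠀⠀⠀⠀⠀⠀

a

⠀⠀⠀⠀⠀⠀⠀
⠀⠒⠒⠂⠒⠒⠴
⠀⠴⣿⣿⠂⠿⠒
⠀⣿⠂⣾⠒⣿⠒
⠀⠒⠒⠒⠿⠂⠿
⠀⠂⠴⠒⣿⠒⣿
⠀⠀⠀⠀⠀⠀⠀

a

⠀⠀⠀⠀⠀⠀⠀
⠀⠴⠒⠒⠂⠒⠒
⠀⠒⠴⣿⣿⠂⠿
⠀⠒⣿⣾⠒⠒⣿
⠀⠴⠒⠒⠒⠿⠂
⠀⠒⠂⠴⠒⣿⠒
⠀⠀⠀⠀⠀⠀⠀

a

⠀⠀⠀⠀⠀⠀⠀
⠀⠂⠴⠒⠒⠂⠒
⠀⠒⠒⠴⣿⣿⠂
⠀⠒⠒⣾⠂⠒⠒
⠀⠂⠴⠒⠒⠒⠿
⠀⠂⠒⠂⠴⠒⣿
⠀⠀⠀⠀⠀⠀⠀

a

⠀⠀⠀⠀⠀⠀⠀
⠀⠂⠂⠴⠒⠒⠂
⠀⠿⠒⠒⠴⣿⣿
⠀⠒⠒⣾⣿⠂⠒
⠀⠒⠂⠴⠒⠒⠒
⠀⣿⠂⠒⠂⠴⠒
⠀⠀⠀⠀⠀⠀⠀

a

⠀⠀⠀⠀⠀⠀⠀
⠀⠂⠂⠂⠴⠒⠒
⠀⠂⠿⠒⠒⠴⣿
⠀⣿⠒⣾⠒⣿⠂
⠀⠂⠒⠂⠴⠒⠒
⠀⣿⣿⠂⠒⠂⠴
⠀⠀⠀⠀⠀⠀⠀

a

⠀⠀⠀⠀⠀⠀⠀
⠀⠒⠂⠂⠂⠴⠒
⠀⠂⠂⠿⠒⠒⠴
⠀⣿⣿⣾⠒⠒⣿
⠀⣿⠂⠒⠂⠴⠒
⠀⣿⣿⣿⠂⠒⠂
⠀⠀⠀⠀⠀⠀⠀

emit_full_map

⠀⠀⠀⠀⠀⠀⠀⠀⠀⠀⠀⠂⠒⠒⠿⠒
⠀⠀⠀⠀⠀⠀⠀⠀⠀⠀⠀⠂⠴⠴⠴⣿
⠒⠂⠂⠂⠴⠒⠒⠂⠒⠒⠴⠂⠒⠒⠴⣿
⠂⠂⠿⠒⠒⠴⣿⣿⠂⠿⠒⠴⠒⠒⠂⠴
⣿⣿⣾⠒⠒⣿⠂⠒⠒⣿⠒⣿⠂⠒⠒⠒
⣿⠂⠒⠂⠴⠒⠒⠒⠿⠂⠿⣿⣿⠿⠿⣿
⣿⣿⣿⠂⠒⠂⠴⠒⣿⠒⣿⠂⣿⠴⠒⠒
⠀⠀⠀⠀⠀⠀⠀⠀⠀⠀⠀⠀⠿⠴⣿⠴
⠀⠀⠀⠀⠀⠀⠀⠀⠀⠀⠀⠀⠴⠂⠂⠒
⠀⠀⠀⠀⠀⠀⠀⠀⠀⠀⠀⠀⠴⠂⣿⣿

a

⠀⠀⠀⠀⠀⠀⠀
⠀⠒⠒⠂⠂⠂⠴
⠀⠂⠂⠂⠿⠒⠒
⠀⣿⣿⣾⠒⠒⠒
⠀⣿⣿⠂⠒⠂⠴
⠀⣿⣿⣿⣿⠂⠒
⠀⠀⠀⠀⠀⠀⠀

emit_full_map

⠀⠀⠀⠀⠀⠀⠀⠀⠀⠀⠀⠀⠂⠒⠒⠿⠒
⠀⠀⠀⠀⠀⠀⠀⠀⠀⠀⠀⠀⠂⠴⠴⠴⣿
⠒⠒⠂⠂⠂⠴⠒⠒⠂⠒⠒⠴⠂⠒⠒⠴⣿
⠂⠂⠂⠿⠒⠒⠴⣿⣿⠂⠿⠒⠴⠒⠒⠂⠴
⣿⣿⣾⠒⠒⠒⣿⠂⠒⠒⣿⠒⣿⠂⠒⠒⠒
⣿⣿⠂⠒⠂⠴⠒⠒⠒⠿⠂⠿⣿⣿⠿⠿⣿
⣿⣿⣿⣿⠂⠒⠂⠴⠒⣿⠒⣿⠂⣿⠴⠒⠒
⠀⠀⠀⠀⠀⠀⠀⠀⠀⠀⠀⠀⠀⠿⠴⣿⠴
⠀⠀⠀⠀⠀⠀⠀⠀⠀⠀⠀⠀⠀⠴⠂⠂⠒
⠀⠀⠀⠀⠀⠀⠀⠀⠀⠀⠀⠀⠀⠴⠂⣿⣿


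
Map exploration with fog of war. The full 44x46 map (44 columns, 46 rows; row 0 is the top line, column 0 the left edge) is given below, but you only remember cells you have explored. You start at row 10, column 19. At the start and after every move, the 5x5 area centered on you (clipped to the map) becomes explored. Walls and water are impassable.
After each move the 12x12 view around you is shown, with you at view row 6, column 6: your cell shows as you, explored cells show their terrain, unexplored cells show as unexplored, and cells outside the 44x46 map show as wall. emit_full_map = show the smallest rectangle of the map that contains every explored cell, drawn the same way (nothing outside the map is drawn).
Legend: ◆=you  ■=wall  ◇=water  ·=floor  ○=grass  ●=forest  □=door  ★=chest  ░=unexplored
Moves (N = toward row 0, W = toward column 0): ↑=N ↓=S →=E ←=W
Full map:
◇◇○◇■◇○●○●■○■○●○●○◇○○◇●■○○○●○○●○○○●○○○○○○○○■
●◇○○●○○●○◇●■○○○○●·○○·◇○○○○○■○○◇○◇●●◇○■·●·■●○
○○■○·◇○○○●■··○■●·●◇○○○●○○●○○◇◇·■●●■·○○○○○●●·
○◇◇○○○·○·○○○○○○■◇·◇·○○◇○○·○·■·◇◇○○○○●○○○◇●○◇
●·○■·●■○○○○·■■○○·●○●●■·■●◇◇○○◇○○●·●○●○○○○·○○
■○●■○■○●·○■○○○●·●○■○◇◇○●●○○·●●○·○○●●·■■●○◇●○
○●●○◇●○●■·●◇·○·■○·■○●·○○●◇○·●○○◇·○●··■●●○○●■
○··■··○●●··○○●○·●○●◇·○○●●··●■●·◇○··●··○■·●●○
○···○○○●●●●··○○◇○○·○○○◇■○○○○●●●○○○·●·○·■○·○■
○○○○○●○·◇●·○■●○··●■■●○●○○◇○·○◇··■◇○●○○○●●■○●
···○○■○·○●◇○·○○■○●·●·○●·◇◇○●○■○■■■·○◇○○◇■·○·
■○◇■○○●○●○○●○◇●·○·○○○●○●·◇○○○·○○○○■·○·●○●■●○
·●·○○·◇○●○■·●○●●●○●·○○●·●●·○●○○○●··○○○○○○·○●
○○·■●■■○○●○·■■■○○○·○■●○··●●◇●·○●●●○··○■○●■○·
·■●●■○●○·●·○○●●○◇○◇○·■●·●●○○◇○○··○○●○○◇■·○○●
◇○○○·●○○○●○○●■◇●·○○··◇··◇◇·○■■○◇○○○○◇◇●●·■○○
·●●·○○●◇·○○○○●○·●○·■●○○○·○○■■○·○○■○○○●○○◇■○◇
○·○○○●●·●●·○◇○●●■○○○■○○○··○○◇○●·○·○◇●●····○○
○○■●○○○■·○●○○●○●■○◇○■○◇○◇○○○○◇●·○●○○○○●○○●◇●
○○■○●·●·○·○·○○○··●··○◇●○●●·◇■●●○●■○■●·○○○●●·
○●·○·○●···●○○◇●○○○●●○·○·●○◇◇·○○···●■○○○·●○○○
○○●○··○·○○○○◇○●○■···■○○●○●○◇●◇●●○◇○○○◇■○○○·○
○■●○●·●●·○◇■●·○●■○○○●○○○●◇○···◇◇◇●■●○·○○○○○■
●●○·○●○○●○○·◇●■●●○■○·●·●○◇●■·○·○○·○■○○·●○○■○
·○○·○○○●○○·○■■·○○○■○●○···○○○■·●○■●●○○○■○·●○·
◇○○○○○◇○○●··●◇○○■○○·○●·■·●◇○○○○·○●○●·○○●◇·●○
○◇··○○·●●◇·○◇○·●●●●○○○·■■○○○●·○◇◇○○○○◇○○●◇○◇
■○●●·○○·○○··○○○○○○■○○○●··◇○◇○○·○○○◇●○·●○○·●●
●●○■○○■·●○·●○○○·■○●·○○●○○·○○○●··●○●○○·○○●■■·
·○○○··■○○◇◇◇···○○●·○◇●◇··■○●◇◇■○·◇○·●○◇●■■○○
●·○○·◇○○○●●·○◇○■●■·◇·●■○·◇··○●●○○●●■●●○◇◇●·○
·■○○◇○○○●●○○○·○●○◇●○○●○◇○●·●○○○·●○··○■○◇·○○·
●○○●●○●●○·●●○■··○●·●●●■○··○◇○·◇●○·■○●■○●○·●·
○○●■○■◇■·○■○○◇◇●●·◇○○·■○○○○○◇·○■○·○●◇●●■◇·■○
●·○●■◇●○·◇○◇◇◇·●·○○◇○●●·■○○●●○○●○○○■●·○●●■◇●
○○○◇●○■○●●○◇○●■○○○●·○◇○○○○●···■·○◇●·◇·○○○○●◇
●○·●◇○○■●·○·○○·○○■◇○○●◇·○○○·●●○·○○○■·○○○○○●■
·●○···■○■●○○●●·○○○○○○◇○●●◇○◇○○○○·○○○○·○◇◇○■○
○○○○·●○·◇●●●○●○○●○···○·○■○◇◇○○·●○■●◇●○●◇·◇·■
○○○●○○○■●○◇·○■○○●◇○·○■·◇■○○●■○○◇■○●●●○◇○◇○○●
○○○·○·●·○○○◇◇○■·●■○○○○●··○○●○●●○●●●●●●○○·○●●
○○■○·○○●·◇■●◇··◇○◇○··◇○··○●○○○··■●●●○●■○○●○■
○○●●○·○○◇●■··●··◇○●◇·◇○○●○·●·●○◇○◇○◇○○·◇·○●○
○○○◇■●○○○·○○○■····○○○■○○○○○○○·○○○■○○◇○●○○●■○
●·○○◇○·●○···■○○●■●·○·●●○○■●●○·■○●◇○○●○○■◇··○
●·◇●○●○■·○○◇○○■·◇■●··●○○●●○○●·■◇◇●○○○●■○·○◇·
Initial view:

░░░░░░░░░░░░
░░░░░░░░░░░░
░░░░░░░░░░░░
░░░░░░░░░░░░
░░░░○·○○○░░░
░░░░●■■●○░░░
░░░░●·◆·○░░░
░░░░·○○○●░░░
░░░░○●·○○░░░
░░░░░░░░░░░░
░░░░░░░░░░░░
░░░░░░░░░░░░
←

░░░░░░░░░░░░
░░░░░░░░░░░░
░░░░░░░░░░░░
░░░░░░░░░░░░
░░░░○○·○○○░░
░░░░·●■■●○░░
░░░░○●◆●·○░░
░░░░○·○○○●░░
░░░░●○●·○○░░
░░░░░░░░░░░░
░░░░░░░░░░░░
░░░░░░░░░░░░

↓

░░░░░░░░░░░░
░░░░░░░░░░░░
░░░░░░░░░░░░
░░░░○○·○○○░░
░░░░·●■■●○░░
░░░░○●·●·○░░
░░░░○·◆○○●░░
░░░░●○●·○○░░
░░░░○○·○■░░░
░░░░░░░░░░░░
░░░░░░░░░░░░
░░░░░░░░░░░░

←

░░░░░░░░░░░░
░░░░░░░░░░░░
░░░░░░░░░░░░
░░░░░○○·○○○░
░░░░··●■■●○░
░░░░■○●·●·○░
░░░░·○◆○○○●░
░░░░●●○●·○○░
░░░░○○○·○■░░
░░░░░░░░░░░░
░░░░░░░░░░░░
░░░░░░░░░░░░

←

░░░░░░░░░░░░
░░░░░░░░░░░░
░░░░░░░░░░░░
░░░░░░○○·○○○
░░░░○··●■■●○
░░░░○■○●·●·○
░░░░●·◆·○○○●
░░░░●●●○●·○○
░░░░■○○○·○■░
░░░░░░░░░░░░
░░░░░░░░░░░░
░░░░░░░░░░░░

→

░░░░░░░░░░░░
░░░░░░░░░░░░
░░░░░░░░░░░░
░░░░░○○·○○○░
░░░○··●■■●○░
░░░○■○●·●·○░
░░░●·○◆○○○●░
░░░●●●○●·○○░
░░░■○○○·○■░░
░░░░░░░░░░░░
░░░░░░░░░░░░
░░░░░░░░░░░░

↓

░░░░░░░░░░░░
░░░░░░░░░░░░
░░░░░○○·○○○░
░░░○··●■■●○░
░░░○■○●·●·○░
░░░●·○·○○○●░
░░░●●●◆●·○○░
░░░■○○○·○■░░
░░░░○◇○◇○░░░
░░░░░░░░░░░░
░░░░░░░░░░░░
░░░░░░░░░░░░

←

░░░░░░░░░░░░
░░░░░░░░░░░░
░░░░░░○○·○○○
░░░░○··●■■●○
░░░░○■○●·●·○
░░░░●·○·○○○●
░░░░●●◆○●·○○
░░░░■○○○·○■░
░░░░●○◇○◇○░░
░░░░░░░░░░░░
░░░░░░░░░░░░
░░░░░░░░░░░░

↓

░░░░░░░░░░░░
░░░░░░○○·○○○
░░░░○··●■■●○
░░░░○■○●·●·○
░░░░●·○·○○○●
░░░░●●●○●·○○
░░░░■○◆○·○■░
░░░░●○◇○◇○░░
░░░░◇●·○○░░░
░░░░░░░░░░░░
░░░░░░░░░░░░
░░░░░░░░░░░░

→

░░░░░░░░░░░░
░░░░░○○·○○○░
░░░○··●■■●○░
░░░○■○●·●·○░
░░░●·○·○○○●░
░░░●●●○●·○○░
░░░■○○◆·○■░░
░░░●○◇○◇○░░░
░░░◇●·○○·░░░
░░░░░░░░░░░░
░░░░░░░░░░░░
░░░░░░░░░░░░

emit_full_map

░░○○·○○○
○··●■■●○
○■○●·●·○
●·○·○○○●
●●●○●·○○
■○○◆·○■░
●○◇○◇○░░
◇●·○○·░░

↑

░░░░░░░░░░░░
░░░░░░░░░░░░
░░░░░○○·○○○░
░░░○··●■■●○░
░░░○■○●·●·○░
░░░●·○·○○○●░
░░░●●●◆●·○○░
░░░■○○○·○■░░
░░░●○◇○◇○░░░
░░░◇●·○○·░░░
░░░░░░░░░░░░
░░░░░░░░░░░░

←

░░░░░░░░░░░░
░░░░░░░░░░░░
░░░░░░○○·○○○
░░░░○··●■■●○
░░░░○■○●·●·○
░░░░●·○·○○○●
░░░░●●◆○●·○○
░░░░■○○○·○■░
░░░░●○◇○◇○░░
░░░░◇●·○○·░░
░░░░░░░░░░░░
░░░░░░░░░░░░

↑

░░░░░░░░░░░░
░░░░░░░░░░░░
░░░░░░░░░░░░
░░░░░░○○·○○○
░░░░○··●■■●○
░░░░○■○●·●·○
░░░░●·◆·○○○●
░░░░●●●○●·○○
░░░░■○○○·○■░
░░░░●○◇○◇○░░
░░░░◇●·○○·░░
░░░░░░░░░░░░

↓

░░░░░░░░░░░░
░░░░░░░░░░░░
░░░░░░○○·○○○
░░░░○··●■■●○
░░░░○■○●·●·○
░░░░●·○·○○○●
░░░░●●◆○●·○○
░░░░■○○○·○■░
░░░░●○◇○◇○░░
░░░░◇●·○○·░░
░░░░░░░░░░░░
░░░░░░░░░░░░

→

░░░░░░░░░░░░
░░░░░░░░░░░░
░░░░░○○·○○○░
░░░○··●■■●○░
░░░○■○●·●·○░
░░░●·○·○○○●░
░░░●●●◆●·○○░
░░░■○○○·○■░░
░░░●○◇○◇○░░░
░░░◇●·○○·░░░
░░░░░░░░░░░░
░░░░░░░░░░░░


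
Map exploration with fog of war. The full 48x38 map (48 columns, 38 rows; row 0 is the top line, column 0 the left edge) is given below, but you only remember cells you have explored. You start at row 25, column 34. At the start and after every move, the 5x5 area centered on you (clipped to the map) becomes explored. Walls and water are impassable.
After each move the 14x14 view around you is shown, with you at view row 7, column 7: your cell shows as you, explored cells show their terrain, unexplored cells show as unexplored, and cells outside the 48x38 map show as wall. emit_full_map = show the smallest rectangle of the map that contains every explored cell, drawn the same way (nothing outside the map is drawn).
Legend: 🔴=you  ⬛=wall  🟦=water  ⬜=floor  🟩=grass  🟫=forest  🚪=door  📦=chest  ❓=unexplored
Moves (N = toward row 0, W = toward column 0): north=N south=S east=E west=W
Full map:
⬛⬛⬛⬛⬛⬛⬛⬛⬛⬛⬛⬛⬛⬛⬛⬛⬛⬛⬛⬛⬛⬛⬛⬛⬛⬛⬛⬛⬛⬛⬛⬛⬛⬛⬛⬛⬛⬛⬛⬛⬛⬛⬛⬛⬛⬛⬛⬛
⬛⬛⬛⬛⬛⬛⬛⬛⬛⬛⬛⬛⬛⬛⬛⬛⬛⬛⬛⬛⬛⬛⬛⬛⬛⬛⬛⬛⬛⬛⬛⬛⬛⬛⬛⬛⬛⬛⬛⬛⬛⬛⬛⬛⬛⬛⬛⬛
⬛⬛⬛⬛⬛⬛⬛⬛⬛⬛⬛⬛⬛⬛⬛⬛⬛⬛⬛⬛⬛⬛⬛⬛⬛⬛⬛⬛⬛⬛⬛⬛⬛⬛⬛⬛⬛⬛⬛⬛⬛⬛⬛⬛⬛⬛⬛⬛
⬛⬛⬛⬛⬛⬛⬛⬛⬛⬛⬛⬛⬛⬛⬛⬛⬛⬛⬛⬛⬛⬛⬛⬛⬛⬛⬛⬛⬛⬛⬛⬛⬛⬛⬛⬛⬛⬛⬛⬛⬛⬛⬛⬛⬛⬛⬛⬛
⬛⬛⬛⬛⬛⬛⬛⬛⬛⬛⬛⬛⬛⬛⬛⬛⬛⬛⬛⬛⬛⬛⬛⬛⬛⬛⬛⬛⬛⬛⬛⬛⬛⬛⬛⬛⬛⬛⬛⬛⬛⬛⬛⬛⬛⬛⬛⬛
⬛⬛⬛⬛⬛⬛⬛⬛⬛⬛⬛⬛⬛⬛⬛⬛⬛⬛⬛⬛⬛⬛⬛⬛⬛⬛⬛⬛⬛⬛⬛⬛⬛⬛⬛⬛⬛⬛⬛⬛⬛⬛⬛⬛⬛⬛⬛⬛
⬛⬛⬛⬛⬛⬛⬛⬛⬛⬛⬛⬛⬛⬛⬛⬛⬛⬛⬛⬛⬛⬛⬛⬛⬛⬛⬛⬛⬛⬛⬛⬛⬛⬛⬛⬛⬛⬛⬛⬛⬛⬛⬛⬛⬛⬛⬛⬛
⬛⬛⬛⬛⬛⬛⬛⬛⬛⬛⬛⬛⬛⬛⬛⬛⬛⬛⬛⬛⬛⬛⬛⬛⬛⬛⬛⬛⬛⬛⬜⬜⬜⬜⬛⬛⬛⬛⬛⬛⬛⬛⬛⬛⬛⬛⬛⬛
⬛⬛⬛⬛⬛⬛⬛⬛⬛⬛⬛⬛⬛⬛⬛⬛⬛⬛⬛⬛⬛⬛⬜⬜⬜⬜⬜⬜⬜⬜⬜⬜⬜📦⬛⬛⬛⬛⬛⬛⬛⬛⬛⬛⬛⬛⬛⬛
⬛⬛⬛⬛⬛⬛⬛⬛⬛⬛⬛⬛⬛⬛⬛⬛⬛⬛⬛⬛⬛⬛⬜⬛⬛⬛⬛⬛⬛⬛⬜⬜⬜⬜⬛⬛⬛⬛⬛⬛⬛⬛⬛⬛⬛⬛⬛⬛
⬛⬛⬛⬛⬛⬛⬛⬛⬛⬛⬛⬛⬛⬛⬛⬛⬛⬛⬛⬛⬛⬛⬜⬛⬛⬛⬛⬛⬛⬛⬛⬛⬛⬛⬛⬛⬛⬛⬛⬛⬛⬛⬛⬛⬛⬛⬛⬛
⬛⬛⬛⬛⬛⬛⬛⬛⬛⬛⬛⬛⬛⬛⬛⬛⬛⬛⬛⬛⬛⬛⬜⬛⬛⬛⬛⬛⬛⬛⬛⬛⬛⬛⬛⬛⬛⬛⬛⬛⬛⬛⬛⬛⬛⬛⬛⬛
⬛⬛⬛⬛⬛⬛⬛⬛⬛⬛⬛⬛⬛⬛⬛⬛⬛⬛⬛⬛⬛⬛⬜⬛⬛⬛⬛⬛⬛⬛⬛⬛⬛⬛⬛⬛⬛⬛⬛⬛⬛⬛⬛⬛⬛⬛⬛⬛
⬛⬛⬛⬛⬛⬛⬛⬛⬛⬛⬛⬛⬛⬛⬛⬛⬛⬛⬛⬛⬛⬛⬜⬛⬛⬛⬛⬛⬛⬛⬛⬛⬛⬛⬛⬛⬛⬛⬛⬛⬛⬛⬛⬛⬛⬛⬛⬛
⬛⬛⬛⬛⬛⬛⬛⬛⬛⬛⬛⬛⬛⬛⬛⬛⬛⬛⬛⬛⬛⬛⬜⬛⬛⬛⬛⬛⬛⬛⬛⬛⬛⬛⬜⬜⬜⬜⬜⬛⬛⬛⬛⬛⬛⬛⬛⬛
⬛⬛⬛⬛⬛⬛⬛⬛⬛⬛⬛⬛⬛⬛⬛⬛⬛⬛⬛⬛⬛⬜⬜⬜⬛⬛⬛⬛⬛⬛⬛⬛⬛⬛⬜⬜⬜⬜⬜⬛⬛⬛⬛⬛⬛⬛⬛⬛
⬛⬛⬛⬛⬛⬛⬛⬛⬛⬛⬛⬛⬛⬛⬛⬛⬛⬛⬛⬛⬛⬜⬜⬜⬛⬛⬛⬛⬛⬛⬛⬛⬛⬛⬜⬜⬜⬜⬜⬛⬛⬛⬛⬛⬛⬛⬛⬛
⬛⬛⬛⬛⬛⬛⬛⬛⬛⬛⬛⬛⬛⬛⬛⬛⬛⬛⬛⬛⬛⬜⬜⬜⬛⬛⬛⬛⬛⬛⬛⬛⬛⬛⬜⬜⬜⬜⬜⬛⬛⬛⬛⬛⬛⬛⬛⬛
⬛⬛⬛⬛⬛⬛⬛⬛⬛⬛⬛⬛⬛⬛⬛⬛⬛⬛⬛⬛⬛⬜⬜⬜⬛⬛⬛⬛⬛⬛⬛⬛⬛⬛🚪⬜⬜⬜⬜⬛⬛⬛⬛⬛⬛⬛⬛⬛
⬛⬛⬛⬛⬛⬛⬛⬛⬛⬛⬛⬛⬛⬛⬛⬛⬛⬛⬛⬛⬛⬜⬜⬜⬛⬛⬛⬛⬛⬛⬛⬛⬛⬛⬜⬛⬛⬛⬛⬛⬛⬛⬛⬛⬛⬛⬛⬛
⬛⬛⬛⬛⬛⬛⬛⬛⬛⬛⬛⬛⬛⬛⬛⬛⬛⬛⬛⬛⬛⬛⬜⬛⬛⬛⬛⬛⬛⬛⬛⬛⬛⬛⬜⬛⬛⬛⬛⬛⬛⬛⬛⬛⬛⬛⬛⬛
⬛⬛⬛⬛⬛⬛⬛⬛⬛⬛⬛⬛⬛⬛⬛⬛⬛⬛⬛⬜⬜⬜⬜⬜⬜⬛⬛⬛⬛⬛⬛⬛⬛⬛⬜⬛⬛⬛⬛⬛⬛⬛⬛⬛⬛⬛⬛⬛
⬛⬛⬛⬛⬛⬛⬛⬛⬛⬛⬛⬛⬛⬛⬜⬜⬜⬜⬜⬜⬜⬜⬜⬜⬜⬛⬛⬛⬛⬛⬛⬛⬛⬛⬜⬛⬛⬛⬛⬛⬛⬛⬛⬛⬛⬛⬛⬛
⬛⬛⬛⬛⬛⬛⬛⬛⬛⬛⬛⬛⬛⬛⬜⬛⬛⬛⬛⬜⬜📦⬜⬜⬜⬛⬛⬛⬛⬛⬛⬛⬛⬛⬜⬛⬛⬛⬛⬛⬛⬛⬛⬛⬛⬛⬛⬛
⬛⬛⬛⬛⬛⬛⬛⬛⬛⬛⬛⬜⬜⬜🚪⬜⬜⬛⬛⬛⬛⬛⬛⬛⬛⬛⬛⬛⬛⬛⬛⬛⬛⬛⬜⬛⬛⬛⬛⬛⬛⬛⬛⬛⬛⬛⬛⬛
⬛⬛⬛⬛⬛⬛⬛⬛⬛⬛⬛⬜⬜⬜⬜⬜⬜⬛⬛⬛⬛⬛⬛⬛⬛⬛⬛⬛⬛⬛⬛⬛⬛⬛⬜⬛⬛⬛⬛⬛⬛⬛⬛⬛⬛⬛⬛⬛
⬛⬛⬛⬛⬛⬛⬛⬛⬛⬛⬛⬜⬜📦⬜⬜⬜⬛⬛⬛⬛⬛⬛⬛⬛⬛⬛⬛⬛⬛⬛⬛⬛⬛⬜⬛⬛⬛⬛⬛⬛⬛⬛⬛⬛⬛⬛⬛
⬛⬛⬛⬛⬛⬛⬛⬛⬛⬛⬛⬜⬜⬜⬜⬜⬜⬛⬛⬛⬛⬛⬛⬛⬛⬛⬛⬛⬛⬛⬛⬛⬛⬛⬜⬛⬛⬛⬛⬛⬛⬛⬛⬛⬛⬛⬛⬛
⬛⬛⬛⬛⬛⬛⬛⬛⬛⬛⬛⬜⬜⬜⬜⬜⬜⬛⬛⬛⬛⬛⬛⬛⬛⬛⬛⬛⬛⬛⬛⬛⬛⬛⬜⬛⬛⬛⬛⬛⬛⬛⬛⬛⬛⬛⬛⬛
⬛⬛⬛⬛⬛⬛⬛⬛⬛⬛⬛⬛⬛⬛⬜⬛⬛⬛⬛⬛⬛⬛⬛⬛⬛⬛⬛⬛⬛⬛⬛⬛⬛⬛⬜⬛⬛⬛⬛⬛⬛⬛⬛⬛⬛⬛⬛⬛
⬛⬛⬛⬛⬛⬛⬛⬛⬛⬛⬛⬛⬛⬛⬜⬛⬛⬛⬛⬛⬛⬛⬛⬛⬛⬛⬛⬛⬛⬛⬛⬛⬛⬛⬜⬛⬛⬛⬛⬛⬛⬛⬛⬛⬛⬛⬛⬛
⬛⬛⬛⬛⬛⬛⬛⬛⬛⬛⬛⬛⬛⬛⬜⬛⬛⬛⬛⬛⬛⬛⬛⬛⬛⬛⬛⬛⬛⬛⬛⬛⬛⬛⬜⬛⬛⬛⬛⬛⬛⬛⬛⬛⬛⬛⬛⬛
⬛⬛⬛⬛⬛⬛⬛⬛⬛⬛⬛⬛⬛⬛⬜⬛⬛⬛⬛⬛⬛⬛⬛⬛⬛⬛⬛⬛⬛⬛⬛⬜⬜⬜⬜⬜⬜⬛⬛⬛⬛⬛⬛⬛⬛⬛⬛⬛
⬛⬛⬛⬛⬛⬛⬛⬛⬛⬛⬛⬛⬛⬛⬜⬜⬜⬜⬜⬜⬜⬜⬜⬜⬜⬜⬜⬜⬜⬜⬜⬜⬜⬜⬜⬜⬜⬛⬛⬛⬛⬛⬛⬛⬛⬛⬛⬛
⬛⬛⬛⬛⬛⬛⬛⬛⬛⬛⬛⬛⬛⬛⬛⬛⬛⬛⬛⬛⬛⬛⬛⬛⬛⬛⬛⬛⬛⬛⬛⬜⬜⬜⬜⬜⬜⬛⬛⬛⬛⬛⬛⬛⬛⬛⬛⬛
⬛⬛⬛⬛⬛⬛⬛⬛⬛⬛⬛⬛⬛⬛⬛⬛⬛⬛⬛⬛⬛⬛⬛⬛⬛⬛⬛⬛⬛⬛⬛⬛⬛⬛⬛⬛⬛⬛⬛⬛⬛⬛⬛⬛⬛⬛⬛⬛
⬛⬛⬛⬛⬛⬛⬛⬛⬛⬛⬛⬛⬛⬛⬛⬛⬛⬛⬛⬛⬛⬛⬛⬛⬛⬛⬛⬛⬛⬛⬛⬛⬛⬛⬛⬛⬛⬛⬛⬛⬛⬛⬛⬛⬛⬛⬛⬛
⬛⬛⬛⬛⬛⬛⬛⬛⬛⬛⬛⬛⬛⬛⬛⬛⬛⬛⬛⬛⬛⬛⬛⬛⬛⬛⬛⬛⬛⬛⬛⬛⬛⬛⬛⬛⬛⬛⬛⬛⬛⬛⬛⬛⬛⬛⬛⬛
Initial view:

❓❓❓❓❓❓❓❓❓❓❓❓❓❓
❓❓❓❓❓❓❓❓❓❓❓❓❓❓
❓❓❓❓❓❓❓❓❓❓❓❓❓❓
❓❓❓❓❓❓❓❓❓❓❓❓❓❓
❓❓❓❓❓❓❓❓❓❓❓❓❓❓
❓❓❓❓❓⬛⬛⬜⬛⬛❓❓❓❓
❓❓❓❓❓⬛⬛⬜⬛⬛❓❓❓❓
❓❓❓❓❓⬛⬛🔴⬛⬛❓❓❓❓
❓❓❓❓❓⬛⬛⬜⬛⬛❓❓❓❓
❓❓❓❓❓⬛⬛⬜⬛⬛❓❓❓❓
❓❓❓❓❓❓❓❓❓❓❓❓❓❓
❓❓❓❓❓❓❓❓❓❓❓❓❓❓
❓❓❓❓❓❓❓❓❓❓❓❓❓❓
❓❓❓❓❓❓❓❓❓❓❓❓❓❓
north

❓❓❓❓❓❓❓❓❓❓❓❓❓❓
❓❓❓❓❓❓❓❓❓❓❓❓❓❓
❓❓❓❓❓❓❓❓❓❓❓❓❓❓
❓❓❓❓❓❓❓❓❓❓❓❓❓❓
❓❓❓❓❓❓❓❓❓❓❓❓❓❓
❓❓❓❓❓⬛⬛⬜⬛⬛❓❓❓❓
❓❓❓❓❓⬛⬛⬜⬛⬛❓❓❓❓
❓❓❓❓❓⬛⬛🔴⬛⬛❓❓❓❓
❓❓❓❓❓⬛⬛⬜⬛⬛❓❓❓❓
❓❓❓❓❓⬛⬛⬜⬛⬛❓❓❓❓
❓❓❓❓❓⬛⬛⬜⬛⬛❓❓❓❓
❓❓❓❓❓❓❓❓❓❓❓❓❓❓
❓❓❓❓❓❓❓❓❓❓❓❓❓❓
❓❓❓❓❓❓❓❓❓❓❓❓❓❓

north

❓❓❓❓❓❓❓❓❓❓❓❓❓❓
❓❓❓❓❓❓❓❓❓❓❓❓❓❓
❓❓❓❓❓❓❓❓❓❓❓❓❓❓
❓❓❓❓❓❓❓❓❓❓❓❓❓❓
❓❓❓❓❓❓❓❓❓❓❓❓❓❓
❓❓❓❓❓⬛⬛⬜⬛⬛❓❓❓❓
❓❓❓❓❓⬛⬛⬜⬛⬛❓❓❓❓
❓❓❓❓❓⬛⬛🔴⬛⬛❓❓❓❓
❓❓❓❓❓⬛⬛⬜⬛⬛❓❓❓❓
❓❓❓❓❓⬛⬛⬜⬛⬛❓❓❓❓
❓❓❓❓❓⬛⬛⬜⬛⬛❓❓❓❓
❓❓❓❓❓⬛⬛⬜⬛⬛❓❓❓❓
❓❓❓❓❓❓❓❓❓❓❓❓❓❓
❓❓❓❓❓❓❓❓❓❓❓❓❓❓

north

❓❓❓❓❓❓❓❓❓❓❓❓❓❓
❓❓❓❓❓❓❓❓❓❓❓❓❓❓
❓❓❓❓❓❓❓❓❓❓❓❓❓❓
❓❓❓❓❓❓❓❓❓❓❓❓❓❓
❓❓❓❓❓❓❓❓❓❓❓❓❓❓
❓❓❓❓❓⬛⬛⬜⬛⬛❓❓❓❓
❓❓❓❓❓⬛⬛⬜⬛⬛❓❓❓❓
❓❓❓❓❓⬛⬛🔴⬛⬛❓❓❓❓
❓❓❓❓❓⬛⬛⬜⬛⬛❓❓❓❓
❓❓❓❓❓⬛⬛⬜⬛⬛❓❓❓❓
❓❓❓❓❓⬛⬛⬜⬛⬛❓❓❓❓
❓❓❓❓❓⬛⬛⬜⬛⬛❓❓❓❓
❓❓❓❓❓⬛⬛⬜⬛⬛❓❓❓❓
❓❓❓❓❓❓❓❓❓❓❓❓❓❓

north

❓❓❓❓❓❓❓❓❓❓❓❓❓❓
❓❓❓❓❓❓❓❓❓❓❓❓❓❓
❓❓❓❓❓❓❓❓❓❓❓❓❓❓
❓❓❓❓❓❓❓❓❓❓❓❓❓❓
❓❓❓❓❓❓❓❓❓❓❓❓❓❓
❓❓❓❓❓⬛⬛⬜⬛⬛❓❓❓❓
❓❓❓❓❓⬛⬛⬜⬛⬛❓❓❓❓
❓❓❓❓❓⬛⬛🔴⬛⬛❓❓❓❓
❓❓❓❓❓⬛⬛⬜⬛⬛❓❓❓❓
❓❓❓❓❓⬛⬛⬜⬛⬛❓❓❓❓
❓❓❓❓❓⬛⬛⬜⬛⬛❓❓❓❓
❓❓❓❓❓⬛⬛⬜⬛⬛❓❓❓❓
❓❓❓❓❓⬛⬛⬜⬛⬛❓❓❓❓
❓❓❓❓❓⬛⬛⬜⬛⬛❓❓❓❓

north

❓❓❓❓❓❓❓❓❓❓❓❓❓❓
❓❓❓❓❓❓❓❓❓❓❓❓❓❓
❓❓❓❓❓❓❓❓❓❓❓❓❓❓
❓❓❓❓❓❓❓❓❓❓❓❓❓❓
❓❓❓❓❓❓❓❓❓❓❓❓❓❓
❓❓❓❓❓⬛⬛🚪⬜⬜❓❓❓❓
❓❓❓❓❓⬛⬛⬜⬛⬛❓❓❓❓
❓❓❓❓❓⬛⬛🔴⬛⬛❓❓❓❓
❓❓❓❓❓⬛⬛⬜⬛⬛❓❓❓❓
❓❓❓❓❓⬛⬛⬜⬛⬛❓❓❓❓
❓❓❓❓❓⬛⬛⬜⬛⬛❓❓❓❓
❓❓❓❓❓⬛⬛⬜⬛⬛❓❓❓❓
❓❓❓❓❓⬛⬛⬜⬛⬛❓❓❓❓
❓❓❓❓❓⬛⬛⬜⬛⬛❓❓❓❓

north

❓❓❓❓❓❓❓❓❓❓❓❓❓❓
❓❓❓❓❓❓❓❓❓❓❓❓❓❓
❓❓❓❓❓❓❓❓❓❓❓❓❓❓
❓❓❓❓❓❓❓❓❓❓❓❓❓❓
❓❓❓❓❓❓❓❓❓❓❓❓❓❓
❓❓❓❓❓⬛⬛⬜⬜⬜❓❓❓❓
❓❓❓❓❓⬛⬛🚪⬜⬜❓❓❓❓
❓❓❓❓❓⬛⬛🔴⬛⬛❓❓❓❓
❓❓❓❓❓⬛⬛⬜⬛⬛❓❓❓❓
❓❓❓❓❓⬛⬛⬜⬛⬛❓❓❓❓
❓❓❓❓❓⬛⬛⬜⬛⬛❓❓❓❓
❓❓❓❓❓⬛⬛⬜⬛⬛❓❓❓❓
❓❓❓❓❓⬛⬛⬜⬛⬛❓❓❓❓
❓❓❓❓❓⬛⬛⬜⬛⬛❓❓❓❓

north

❓❓❓❓❓❓❓❓❓❓❓❓❓❓
❓❓❓❓❓❓❓❓❓❓❓❓❓❓
❓❓❓❓❓❓❓❓❓❓❓❓❓❓
❓❓❓❓❓❓❓❓❓❓❓❓❓❓
❓❓❓❓❓❓❓❓❓❓❓❓❓❓
❓❓❓❓❓⬛⬛⬜⬜⬜❓❓❓❓
❓❓❓❓❓⬛⬛⬜⬜⬜❓❓❓❓
❓❓❓❓❓⬛⬛🔴⬜⬜❓❓❓❓
❓❓❓❓❓⬛⬛⬜⬛⬛❓❓❓❓
❓❓❓❓❓⬛⬛⬜⬛⬛❓❓❓❓
❓❓❓❓❓⬛⬛⬜⬛⬛❓❓❓❓
❓❓❓❓❓⬛⬛⬜⬛⬛❓❓❓❓
❓❓❓❓❓⬛⬛⬜⬛⬛❓❓❓❓
❓❓❓❓❓⬛⬛⬜⬛⬛❓❓❓❓

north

❓❓❓❓❓❓❓❓❓❓❓❓❓❓
❓❓❓❓❓❓❓❓❓❓❓❓❓❓
❓❓❓❓❓❓❓❓❓❓❓❓❓❓
❓❓❓❓❓❓❓❓❓❓❓❓❓❓
❓❓❓❓❓❓❓❓❓❓❓❓❓❓
❓❓❓❓❓⬛⬛⬜⬜⬜❓❓❓❓
❓❓❓❓❓⬛⬛⬜⬜⬜❓❓❓❓
❓❓❓❓❓⬛⬛🔴⬜⬜❓❓❓❓
❓❓❓❓❓⬛⬛🚪⬜⬜❓❓❓❓
❓❓❓❓❓⬛⬛⬜⬛⬛❓❓❓❓
❓❓❓❓❓⬛⬛⬜⬛⬛❓❓❓❓
❓❓❓❓❓⬛⬛⬜⬛⬛❓❓❓❓
❓❓❓❓❓⬛⬛⬜⬛⬛❓❓❓❓
❓❓❓❓❓⬛⬛⬜⬛⬛❓❓❓❓

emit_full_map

⬛⬛⬜⬜⬜
⬛⬛⬜⬜⬜
⬛⬛🔴⬜⬜
⬛⬛🚪⬜⬜
⬛⬛⬜⬛⬛
⬛⬛⬜⬛⬛
⬛⬛⬜⬛⬛
⬛⬛⬜⬛⬛
⬛⬛⬜⬛⬛
⬛⬛⬜⬛⬛
⬛⬛⬜⬛⬛
⬛⬛⬜⬛⬛
⬛⬛⬜⬛⬛

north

❓❓❓❓❓❓❓❓❓❓❓❓❓❓
❓❓❓❓❓❓❓❓❓❓❓❓❓❓
❓❓❓❓❓❓❓❓❓❓❓❓❓❓
❓❓❓❓❓❓❓❓❓❓❓❓❓❓
❓❓❓❓❓❓❓❓❓❓❓❓❓❓
❓❓❓❓❓⬛⬛⬜⬜⬜❓❓❓❓
❓❓❓❓❓⬛⬛⬜⬜⬜❓❓❓❓
❓❓❓❓❓⬛⬛🔴⬜⬜❓❓❓❓
❓❓❓❓❓⬛⬛⬜⬜⬜❓❓❓❓
❓❓❓❓❓⬛⬛🚪⬜⬜❓❓❓❓
❓❓❓❓❓⬛⬛⬜⬛⬛❓❓❓❓
❓❓❓❓❓⬛⬛⬜⬛⬛❓❓❓❓
❓❓❓❓❓⬛⬛⬜⬛⬛❓❓❓❓
❓❓❓❓❓⬛⬛⬜⬛⬛❓❓❓❓

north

❓❓❓❓❓❓❓❓❓❓❓❓❓❓
❓❓❓❓❓❓❓❓❓❓❓❓❓❓
❓❓❓❓❓❓❓❓❓❓❓❓❓❓
❓❓❓❓❓❓❓❓❓❓❓❓❓❓
❓❓❓❓❓❓❓❓❓❓❓❓❓❓
❓❓❓❓❓⬛⬛⬛⬛⬛❓❓❓❓
❓❓❓❓❓⬛⬛⬜⬜⬜❓❓❓❓
❓❓❓❓❓⬛⬛🔴⬜⬜❓❓❓❓
❓❓❓❓❓⬛⬛⬜⬜⬜❓❓❓❓
❓❓❓❓❓⬛⬛⬜⬜⬜❓❓❓❓
❓❓❓❓❓⬛⬛🚪⬜⬜❓❓❓❓
❓❓❓❓❓⬛⬛⬜⬛⬛❓❓❓❓
❓❓❓❓❓⬛⬛⬜⬛⬛❓❓❓❓
❓❓❓❓❓⬛⬛⬜⬛⬛❓❓❓❓

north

❓❓❓❓❓❓❓❓❓❓❓❓❓❓
❓❓❓❓❓❓❓❓❓❓❓❓❓❓
❓❓❓❓❓❓❓❓❓❓❓❓❓❓
❓❓❓❓❓❓❓❓❓❓❓❓❓❓
❓❓❓❓❓❓❓❓❓❓❓❓❓❓
❓❓❓❓❓⬛⬛⬛⬛⬛❓❓❓❓
❓❓❓❓❓⬛⬛⬛⬛⬛❓❓❓❓
❓❓❓❓❓⬛⬛🔴⬜⬜❓❓❓❓
❓❓❓❓❓⬛⬛⬜⬜⬜❓❓❓❓
❓❓❓❓❓⬛⬛⬜⬜⬜❓❓❓❓
❓❓❓❓❓⬛⬛⬜⬜⬜❓❓❓❓
❓❓❓❓❓⬛⬛🚪⬜⬜❓❓❓❓
❓❓❓❓❓⬛⬛⬜⬛⬛❓❓❓❓
❓❓❓❓❓⬛⬛⬜⬛⬛❓❓❓❓

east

❓❓❓❓❓❓❓❓❓❓❓❓❓❓
❓❓❓❓❓❓❓❓❓❓❓❓❓❓
❓❓❓❓❓❓❓❓❓❓❓❓❓❓
❓❓❓❓❓❓❓❓❓❓❓❓❓❓
❓❓❓❓❓❓❓❓❓❓❓❓❓❓
❓❓❓❓⬛⬛⬛⬛⬛⬛❓❓❓❓
❓❓❓❓⬛⬛⬛⬛⬛⬛❓❓❓❓
❓❓❓❓⬛⬛⬜🔴⬜⬜❓❓❓❓
❓❓❓❓⬛⬛⬜⬜⬜⬜❓❓❓❓
❓❓❓❓⬛⬛⬜⬜⬜⬜❓❓❓❓
❓❓❓❓⬛⬛⬜⬜⬜❓❓❓❓❓
❓❓❓❓⬛⬛🚪⬜⬜❓❓❓❓❓
❓❓❓❓⬛⬛⬜⬛⬛❓❓❓❓❓
❓❓❓❓⬛⬛⬜⬛⬛❓❓❓❓❓

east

❓❓❓❓❓❓❓❓❓❓❓❓❓❓
❓❓❓❓❓❓❓❓❓❓❓❓❓❓
❓❓❓❓❓❓❓❓❓❓❓❓❓❓
❓❓❓❓❓❓❓❓❓❓❓❓❓❓
❓❓❓❓❓❓❓❓❓❓❓❓❓❓
❓❓❓⬛⬛⬛⬛⬛⬛⬛❓❓❓❓
❓❓❓⬛⬛⬛⬛⬛⬛⬛❓❓❓❓
❓❓❓⬛⬛⬜⬜🔴⬜⬜❓❓❓❓
❓❓❓⬛⬛⬜⬜⬜⬜⬜❓❓❓❓
❓❓❓⬛⬛⬜⬜⬜⬜⬜❓❓❓❓
❓❓❓⬛⬛⬜⬜⬜❓❓❓❓❓❓
❓❓❓⬛⬛🚪⬜⬜❓❓❓❓❓❓
❓❓❓⬛⬛⬜⬛⬛❓❓❓❓❓❓
❓❓❓⬛⬛⬜⬛⬛❓❓❓❓❓❓

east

❓❓❓❓❓❓❓❓❓❓❓❓❓❓
❓❓❓❓❓❓❓❓❓❓❓❓❓❓
❓❓❓❓❓❓❓❓❓❓❓❓❓❓
❓❓❓❓❓❓❓❓❓❓❓❓❓❓
❓❓❓❓❓❓❓❓❓❓❓❓❓❓
❓❓⬛⬛⬛⬛⬛⬛⬛⬛❓❓❓❓
❓❓⬛⬛⬛⬛⬛⬛⬛⬛❓❓❓❓
❓❓⬛⬛⬜⬜⬜🔴⬜⬛❓❓❓❓
❓❓⬛⬛⬜⬜⬜⬜⬜⬛❓❓❓❓
❓❓⬛⬛⬜⬜⬜⬜⬜⬛❓❓❓❓
❓❓⬛⬛⬜⬜⬜❓❓❓❓❓❓❓
❓❓⬛⬛🚪⬜⬜❓❓❓❓❓❓❓
❓❓⬛⬛⬜⬛⬛❓❓❓❓❓❓❓
❓❓⬛⬛⬜⬛⬛❓❓❓❓❓❓❓

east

❓❓❓❓❓❓❓❓❓❓❓❓❓❓
❓❓❓❓❓❓❓❓❓❓❓❓❓❓
❓❓❓❓❓❓❓❓❓❓❓❓❓❓
❓❓❓❓❓❓❓❓❓❓❓❓❓❓
❓❓❓❓❓❓❓❓❓❓❓❓❓❓
❓⬛⬛⬛⬛⬛⬛⬛⬛⬛❓❓❓❓
❓⬛⬛⬛⬛⬛⬛⬛⬛⬛❓❓❓❓
❓⬛⬛⬜⬜⬜⬜🔴⬛⬛❓❓❓❓
❓⬛⬛⬜⬜⬜⬜⬜⬛⬛❓❓❓❓
❓⬛⬛⬜⬜⬜⬜⬜⬛⬛❓❓❓❓
❓⬛⬛⬜⬜⬜❓❓❓❓❓❓❓❓
❓⬛⬛🚪⬜⬜❓❓❓❓❓❓❓❓
❓⬛⬛⬜⬛⬛❓❓❓❓❓❓❓❓
❓⬛⬛⬜⬛⬛❓❓❓❓❓❓❓❓

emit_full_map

⬛⬛⬛⬛⬛⬛⬛⬛⬛
⬛⬛⬛⬛⬛⬛⬛⬛⬛
⬛⬛⬜⬜⬜⬜🔴⬛⬛
⬛⬛⬜⬜⬜⬜⬜⬛⬛
⬛⬛⬜⬜⬜⬜⬜⬛⬛
⬛⬛⬜⬜⬜❓❓❓❓
⬛⬛🚪⬜⬜❓❓❓❓
⬛⬛⬜⬛⬛❓❓❓❓
⬛⬛⬜⬛⬛❓❓❓❓
⬛⬛⬜⬛⬛❓❓❓❓
⬛⬛⬜⬛⬛❓❓❓❓
⬛⬛⬜⬛⬛❓❓❓❓
⬛⬛⬜⬛⬛❓❓❓❓
⬛⬛⬜⬛⬛❓❓❓❓
⬛⬛⬜⬛⬛❓❓❓❓
⬛⬛⬜⬛⬛❓❓❓❓
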